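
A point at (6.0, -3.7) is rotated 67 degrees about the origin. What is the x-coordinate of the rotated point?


x' = x*cos(theta) - y*sin(theta)
cos(67 deg) = 0.3907, sin(67 deg) = 0.9205
x' = 6.0 * 0.3907 - -3.7 * 0.9205
= 2.3444 - -3.4059
= 5.7503


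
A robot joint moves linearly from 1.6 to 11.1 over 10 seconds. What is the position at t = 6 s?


s = t/T = 6/10 = 0.6
p(t) = p0 + (pf-p0)*s
= 1.6 + (11.1 - 1.6) * 0.6
= 7.3


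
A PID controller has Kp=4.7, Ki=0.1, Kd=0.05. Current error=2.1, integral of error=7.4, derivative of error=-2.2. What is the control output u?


u = Kp*e + Ki*int(e) + Kd*de/dt
= 4.7*2.1 + 0.1*7.4 + 0.05*(-2.2)
= 9.87 + 0.74 + -0.11
= 10.5


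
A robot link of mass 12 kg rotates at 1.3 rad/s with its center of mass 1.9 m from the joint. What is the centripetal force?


F = m * omega^2 * r
= 12 * 1.3^2 * 1.9
= 12 * 1.69 * 1.9
= 38.532 N


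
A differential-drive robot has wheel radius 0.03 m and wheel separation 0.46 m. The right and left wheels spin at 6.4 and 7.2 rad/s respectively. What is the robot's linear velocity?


vR = r*wR = 0.03*6.4 = 0.192 m/s
vL = r*wL = 0.03*7.2 = 0.216 m/s
v = (vR+vL)/2 = 0.204 m/s
omega = (vR-vL)/L = -0.0522 rad/s
linear velocity = 0.204 m/s


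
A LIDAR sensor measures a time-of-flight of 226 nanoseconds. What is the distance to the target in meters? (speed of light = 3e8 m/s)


tof = 226 ns = 2.26e-07 s
dist = c * tof / 2
= 3e8 * 2.26e-07 / 2
= 33.9 m


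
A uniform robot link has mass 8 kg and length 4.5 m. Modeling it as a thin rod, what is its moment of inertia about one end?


I = (1/3) * m * L^2
= (1/3) * 8 * 4.5^2
= 0.333333 * 8 * 20.25
= 54.0 kg*m^2


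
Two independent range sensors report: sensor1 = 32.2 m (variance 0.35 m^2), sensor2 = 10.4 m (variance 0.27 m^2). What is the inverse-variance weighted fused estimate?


w1 = (1/var1) / (1/var1 + 1/var2)
   = 2.8571 / (2.8571 + 3.7037) = 0.4355
w2 = 1 - w1 = 0.5645
fused = w1*s1 + w2*s2 = 14.0226 + 5.871
= 19.8935 m


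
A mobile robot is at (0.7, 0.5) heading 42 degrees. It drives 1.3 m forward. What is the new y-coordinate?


y_new = y0 + d*sin(theta)
= 0.5 + 1.3*sin(42)
= 0.5 + 0.8699
= 1.3699


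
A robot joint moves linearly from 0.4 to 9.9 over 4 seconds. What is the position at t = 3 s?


s = t/T = 3/4 = 0.75
p(t) = p0 + (pf-p0)*s
= 0.4 + (9.9 - 0.4) * 0.75
= 7.525


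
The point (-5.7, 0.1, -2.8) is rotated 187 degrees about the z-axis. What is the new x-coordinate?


Rotation about z-axis: x' = x*cos(theta) - y*sin(theta)
= -5.7 * -0.9925 - 0.1 * -0.1219
= 5.6697


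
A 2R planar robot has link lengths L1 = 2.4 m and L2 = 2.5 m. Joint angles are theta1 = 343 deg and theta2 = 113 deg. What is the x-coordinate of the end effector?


Convert angles to radians: theta1 = 5.9865, theta2 = 1.9722
x = L1*cos(theta1) + L2*cos(theta1+theta2)
x = 2.2951 + -0.2613
x = 2.0338


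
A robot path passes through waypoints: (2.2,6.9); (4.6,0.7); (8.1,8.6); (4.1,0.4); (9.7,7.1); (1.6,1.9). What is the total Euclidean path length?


Segment lengths:
  seg1 = sqrt((2.4)^2 + (-6.2)^2) = 6.6483
  seg2 = sqrt((3.5)^2 + (7.9)^2) = 8.6406
  seg3 = sqrt((-4.0)^2 + (-8.2)^2) = 9.1236
  seg4 = sqrt((5.6)^2 + (6.7)^2) = 8.7321
  seg5 = sqrt((-8.1)^2 + (-5.2)^2) = 9.6255
Total = 42.7701


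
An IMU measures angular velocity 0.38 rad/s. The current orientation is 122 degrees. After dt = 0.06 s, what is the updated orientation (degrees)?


delta_theta = w * dt = 0.38 * 0.06 = 0.0228 rad
= 1.3063 deg
theta_new = 122 + 1.3063 = 123.3063 deg


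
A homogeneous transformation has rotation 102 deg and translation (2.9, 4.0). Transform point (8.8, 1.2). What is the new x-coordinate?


x' = cos(theta)*px - sin(theta)*py + tx
= -0.2079*8.8 - 0.9781*1.2 + 2.9
= -0.1034


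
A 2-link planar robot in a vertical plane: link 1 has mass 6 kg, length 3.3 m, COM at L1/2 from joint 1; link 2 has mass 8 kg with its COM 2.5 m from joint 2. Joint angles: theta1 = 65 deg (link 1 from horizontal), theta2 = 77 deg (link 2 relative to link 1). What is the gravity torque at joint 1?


Horizontal distance from joint 1 to link-1 COM:
  x_c1 = (L1/2)*cos(t1) = 1.65 * 0.4226 = 0.6973 m
Horizontal distance from joint 1 to link-2 COM:
  x_c2 = L1*cos(t1) + Lc2*cos(t1+t2)
       = 3.3*0.4226 + 2.5*-0.788 = -0.5754 m
tau1 = m1*g*x_c1 + m2*g*x_c2
     = 6*9.81*0.6973 + 8*9.81*-0.5754
     = 41.0443 + -45.1563
     = -4.1121 Nm


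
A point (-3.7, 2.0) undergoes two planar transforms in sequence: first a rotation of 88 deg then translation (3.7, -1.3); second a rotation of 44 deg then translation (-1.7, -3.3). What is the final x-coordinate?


After transform 1:
x1 = cos(88)*-3.7 - sin(88)*2.0 + 3.7 = 1.5721
y1 = sin(88)*-3.7 + cos(88)*2.0 + -1.3 = -4.9279
After transform 2:
x2 = cos(44)*1.5721 - sin(44)*-4.9279 + -1.7
= 2.8541


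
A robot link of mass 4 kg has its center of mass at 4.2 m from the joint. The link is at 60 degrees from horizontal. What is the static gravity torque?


tau = m*g*L*cos(angle)
= 4 * 9.81 * 4.2 * cos(60 deg)
= 4 * 9.81 * 4.2 * 0.5
= 82.404 Nm


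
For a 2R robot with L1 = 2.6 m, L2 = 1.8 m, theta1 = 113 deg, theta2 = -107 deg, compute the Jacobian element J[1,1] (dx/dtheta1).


J[1,1] = -L1*sin(t1) - L2*sin(t1+t2)
= -2.6*sin(113) - 1.8*sin(6)
= -2.5815


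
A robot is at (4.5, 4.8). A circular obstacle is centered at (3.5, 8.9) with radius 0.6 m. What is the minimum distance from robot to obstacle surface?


center_dist = sqrt((4.5-3.5)^2 + (4.8-8.9)^2)
= sqrt(1.0 + 16.81)
= 4.2202
min_dist = center_dist - radius = 4.2202 - 0.6 = 3.6202 m


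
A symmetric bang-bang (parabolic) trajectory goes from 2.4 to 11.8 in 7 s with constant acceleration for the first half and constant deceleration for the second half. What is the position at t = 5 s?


Symmetric rest-to-rest: each phase covers (pf-p0)/2 in time T/2. 0.5*a*(T/2)^2 = (pf-p0)/2 => a = 4*(pf-p0)/T^2
a = 4*(11.8-2.4)/7^2 = 0.7673
t = 5 is in the deceleration phase (t > T/2).
p = pf - 0.5*a*(T-t)^2 = 11.8 - 0.5*0.7673*2^2
= 10.2653


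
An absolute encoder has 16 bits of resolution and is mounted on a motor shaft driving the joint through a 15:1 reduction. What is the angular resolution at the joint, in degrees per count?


counts = 2^16 = 65536
effective counts at joint = 65536 * 15 = 983040
resolution = 360 / 983040
= 3.6621e-04 deg/count


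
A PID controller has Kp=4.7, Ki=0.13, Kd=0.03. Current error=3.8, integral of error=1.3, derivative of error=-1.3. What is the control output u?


u = Kp*e + Ki*int(e) + Kd*de/dt
= 4.7*3.8 + 0.13*1.3 + 0.03*(-1.3)
= 17.86 + 0.169 + -0.039
= 17.99


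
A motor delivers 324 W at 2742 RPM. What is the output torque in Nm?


omega = 2742 * 2*pi/60 = 287.1416 rad/s
tau = P / omega = 324 / 287.1416
= 1.1284 Nm


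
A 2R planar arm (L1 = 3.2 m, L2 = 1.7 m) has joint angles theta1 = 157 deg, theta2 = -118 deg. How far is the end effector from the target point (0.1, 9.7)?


End effector via forward kinematics:
x = L1*cos(t1) + L2*cos(t1+t2) = -1.6245
y = L1*sin(t1) + L2*sin(t1+t2) = 2.3202
Distance to target:
d = sqrt((0.1 - -1.6245)^2 + (9.7 - 2.3202)^2)
= sqrt(2.9738 + 54.4617)
= 7.5786 m


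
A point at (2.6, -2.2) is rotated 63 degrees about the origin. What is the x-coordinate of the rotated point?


x' = x*cos(theta) - y*sin(theta)
cos(63 deg) = 0.454, sin(63 deg) = 0.891
x' = 2.6 * 0.454 - -2.2 * 0.891
= 1.1804 - -1.9602
= 3.1406


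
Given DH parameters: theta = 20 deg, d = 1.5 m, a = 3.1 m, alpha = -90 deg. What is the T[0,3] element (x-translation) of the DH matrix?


T[0,3] = a * cos(theta)
= 3.1 * cos(20 deg)
= 3.1 * 0.9397
= 2.913


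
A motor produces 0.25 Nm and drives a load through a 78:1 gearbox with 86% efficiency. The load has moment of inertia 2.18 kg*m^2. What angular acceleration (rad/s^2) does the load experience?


tau_out = tau_motor * N * eta
= 0.25 * 78 * 0.86 = 16.77 Nm
alpha = tau_out / I = 16.77 / 2.18
= 7.6927 rad/s^2


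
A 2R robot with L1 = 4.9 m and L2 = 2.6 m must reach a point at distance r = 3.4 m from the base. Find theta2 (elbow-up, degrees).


cos(theta2) = (r^2 - L1^2 - L2^2) / (2*L1*L2)
cos(theta2) = (11.56 - 24.01 - 6.76) / 25.48
cos(theta2) = -0.753925
theta2 = 138.9315 degrees


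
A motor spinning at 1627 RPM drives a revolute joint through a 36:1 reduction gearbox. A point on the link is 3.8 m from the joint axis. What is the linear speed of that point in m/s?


omega_motor = 1627 * 2*pi/60 = 170.379 rad/s
omega_joint = omega_motor / 36 = 4.7328 rad/s
v = omega_joint * r = 4.7328 * 3.8
= 17.9845 m/s


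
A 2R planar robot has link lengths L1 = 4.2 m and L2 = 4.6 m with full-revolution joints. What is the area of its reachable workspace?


r_max = L1 + L2 = 8.8 m
r_min = |L1 - L2| = 0.4 m
Area = pi*(r_max^2 - r_min^2)
= pi*(77.44 - 0.16)
= pi * 77.28
= 242.7823 m^2


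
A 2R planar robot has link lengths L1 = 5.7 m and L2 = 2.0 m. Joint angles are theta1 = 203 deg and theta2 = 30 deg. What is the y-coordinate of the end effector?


Convert angles to radians: theta1 = 3.543, theta2 = 0.5236
y = L1*sin(theta1) + L2*sin(theta1+theta2)
y = -2.2272 + -1.5973
y = -3.8244


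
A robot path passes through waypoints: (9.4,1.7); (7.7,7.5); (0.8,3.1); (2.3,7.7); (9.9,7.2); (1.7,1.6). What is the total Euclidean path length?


Segment lengths:
  seg1 = sqrt((-1.7)^2 + (5.8)^2) = 6.044
  seg2 = sqrt((-6.9)^2 + (-4.4)^2) = 8.1835
  seg3 = sqrt((1.5)^2 + (4.6)^2) = 4.8384
  seg4 = sqrt((7.6)^2 + (-0.5)^2) = 7.6164
  seg5 = sqrt((-8.2)^2 + (-5.6)^2) = 9.9298
Total = 36.6121


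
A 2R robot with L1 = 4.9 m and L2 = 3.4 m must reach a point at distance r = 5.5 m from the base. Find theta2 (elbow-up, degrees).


cos(theta2) = (r^2 - L1^2 - L2^2) / (2*L1*L2)
cos(theta2) = (30.25 - 24.01 - 11.56) / 33.32
cos(theta2) = -0.159664
theta2 = 99.1874 degrees


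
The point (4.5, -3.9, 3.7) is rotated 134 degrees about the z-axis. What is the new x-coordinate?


Rotation about z-axis: x' = x*cos(theta) - y*sin(theta)
= 4.5 * -0.6947 - -3.9 * 0.7193
= -0.3205


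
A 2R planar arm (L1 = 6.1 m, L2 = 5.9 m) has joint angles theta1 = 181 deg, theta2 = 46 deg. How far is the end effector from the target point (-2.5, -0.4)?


End effector via forward kinematics:
x = L1*cos(t1) + L2*cos(t1+t2) = -10.1229
y = L1*sin(t1) + L2*sin(t1+t2) = -4.4214
Distance to target:
d = sqrt((-2.5 - -10.1229)^2 + (-0.4 - -4.4214)^2)
= sqrt(58.108 + 16.172)
= 8.6186 m


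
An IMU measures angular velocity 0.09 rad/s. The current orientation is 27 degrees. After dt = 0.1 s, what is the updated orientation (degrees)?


delta_theta = w * dt = 0.09 * 0.1 = 0.009 rad
= 0.5157 deg
theta_new = 27 + 0.5157 = 27.5157 deg


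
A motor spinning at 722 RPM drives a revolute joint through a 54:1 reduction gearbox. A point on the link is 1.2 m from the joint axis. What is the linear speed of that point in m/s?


omega_motor = 722 * 2*pi/60 = 75.6077 rad/s
omega_joint = omega_motor / 54 = 1.4001 rad/s
v = omega_joint * r = 1.4001 * 1.2
= 1.6802 m/s


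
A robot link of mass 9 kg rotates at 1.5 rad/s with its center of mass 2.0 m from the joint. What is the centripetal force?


F = m * omega^2 * r
= 9 * 1.5^2 * 2.0
= 9 * 2.25 * 2.0
= 40.5 N


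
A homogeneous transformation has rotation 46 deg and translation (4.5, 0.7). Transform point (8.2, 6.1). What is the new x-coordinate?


x' = cos(theta)*px - sin(theta)*py + tx
= 0.6947*8.2 - 0.7193*6.1 + 4.5
= 5.8082


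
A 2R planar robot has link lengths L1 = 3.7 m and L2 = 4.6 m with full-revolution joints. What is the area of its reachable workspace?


r_max = L1 + L2 = 8.3 m
r_min = |L1 - L2| = 0.9 m
Area = pi*(r_max^2 - r_min^2)
= pi*(68.89 - 0.81)
= pi * 68.08
= 213.8796 m^2


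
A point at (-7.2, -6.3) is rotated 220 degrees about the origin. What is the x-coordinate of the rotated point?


x' = x*cos(theta) - y*sin(theta)
cos(220 deg) = -0.766, sin(220 deg) = -0.6428
x' = -7.2 * -0.766 - -6.3 * -0.6428
= 5.5155 - 4.0496
= 1.466


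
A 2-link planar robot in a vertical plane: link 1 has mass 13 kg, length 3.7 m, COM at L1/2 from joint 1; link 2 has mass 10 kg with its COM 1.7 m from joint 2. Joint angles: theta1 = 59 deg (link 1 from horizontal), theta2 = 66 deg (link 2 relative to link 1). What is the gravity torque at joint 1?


Horizontal distance from joint 1 to link-1 COM:
  x_c1 = (L1/2)*cos(t1) = 1.85 * 0.515 = 0.9528 m
Horizontal distance from joint 1 to link-2 COM:
  x_c2 = L1*cos(t1) + Lc2*cos(t1+t2)
       = 3.7*0.515 + 1.7*-0.5736 = 0.9306 m
tau1 = m1*g*x_c1 + m2*g*x_c2
     = 13*9.81*0.9528 + 10*9.81*0.9306
     = 121.5132 + 91.288
     = 212.8012 Nm


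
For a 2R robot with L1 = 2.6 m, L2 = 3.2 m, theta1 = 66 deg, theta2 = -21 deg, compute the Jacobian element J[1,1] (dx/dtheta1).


J[1,1] = -L1*sin(t1) - L2*sin(t1+t2)
= -2.6*sin(66) - 3.2*sin(45)
= -4.638


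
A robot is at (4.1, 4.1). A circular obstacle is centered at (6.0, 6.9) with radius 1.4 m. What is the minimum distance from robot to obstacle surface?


center_dist = sqrt((4.1-6.0)^2 + (4.1-6.9)^2)
= sqrt(3.61 + 7.84)
= 3.3838
min_dist = center_dist - radius = 3.3838 - 1.4 = 1.9838 m


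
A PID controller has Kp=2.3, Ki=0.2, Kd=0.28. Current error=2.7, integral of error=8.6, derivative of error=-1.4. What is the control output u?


u = Kp*e + Ki*int(e) + Kd*de/dt
= 2.3*2.7 + 0.2*8.6 + 0.28*(-1.4)
= 6.21 + 1.72 + -0.392
= 7.538


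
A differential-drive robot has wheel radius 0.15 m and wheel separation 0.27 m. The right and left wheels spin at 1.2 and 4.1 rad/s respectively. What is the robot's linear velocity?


vR = r*wR = 0.15*1.2 = 0.18 m/s
vL = r*wL = 0.15*4.1 = 0.615 m/s
v = (vR+vL)/2 = 0.3975 m/s
omega = (vR-vL)/L = -1.6111 rad/s
linear velocity = 0.3975 m/s


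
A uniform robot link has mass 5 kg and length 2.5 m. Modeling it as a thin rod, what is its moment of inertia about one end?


I = (1/3) * m * L^2
= (1/3) * 5 * 2.5^2
= 0.333333 * 5 * 6.25
= 10.4167 kg*m^2


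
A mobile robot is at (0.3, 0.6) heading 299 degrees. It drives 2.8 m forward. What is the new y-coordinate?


y_new = y0 + d*sin(theta)
= 0.6 + 2.8*sin(299)
= 0.6 + -2.4489
= -1.8489


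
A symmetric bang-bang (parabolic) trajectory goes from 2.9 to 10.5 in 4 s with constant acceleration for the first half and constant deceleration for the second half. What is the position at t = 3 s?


Symmetric rest-to-rest: each phase covers (pf-p0)/2 in time T/2. 0.5*a*(T/2)^2 = (pf-p0)/2 => a = 4*(pf-p0)/T^2
a = 4*(10.5-2.9)/4^2 = 1.9
t = 3 is in the deceleration phase (t > T/2).
p = pf - 0.5*a*(T-t)^2 = 10.5 - 0.5*1.9*1^2
= 9.55


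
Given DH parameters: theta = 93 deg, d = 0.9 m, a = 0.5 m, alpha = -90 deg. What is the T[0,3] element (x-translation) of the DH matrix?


T[0,3] = a * cos(theta)
= 0.5 * cos(93 deg)
= 0.5 * -0.0523
= -0.0262


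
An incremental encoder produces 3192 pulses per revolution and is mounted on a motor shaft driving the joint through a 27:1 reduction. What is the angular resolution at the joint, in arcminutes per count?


counts per rev = 3192
effective counts at joint = 3192 * 27 = 86184
resolution = 360*60 / 86184
= 0.2506 arcmin/count


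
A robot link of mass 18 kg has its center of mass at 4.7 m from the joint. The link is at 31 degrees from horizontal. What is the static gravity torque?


tau = m*g*L*cos(angle)
= 18 * 9.81 * 4.7 * cos(31 deg)
= 18 * 9.81 * 4.7 * 0.8572
= 711.3854 Nm


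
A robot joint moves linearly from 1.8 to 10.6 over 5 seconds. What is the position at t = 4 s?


s = t/T = 4/5 = 0.8
p(t) = p0 + (pf-p0)*s
= 1.8 + (10.6 - 1.8) * 0.8
= 8.84


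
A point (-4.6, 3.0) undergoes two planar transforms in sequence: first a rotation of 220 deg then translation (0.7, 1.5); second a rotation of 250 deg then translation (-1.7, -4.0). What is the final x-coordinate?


After transform 1:
x1 = cos(220)*-4.6 - sin(220)*3.0 + 0.7 = 6.1522
y1 = sin(220)*-4.6 + cos(220)*3.0 + 1.5 = 2.1587
After transform 2:
x2 = cos(250)*6.1522 - sin(250)*2.1587 + -1.7
= -1.7757


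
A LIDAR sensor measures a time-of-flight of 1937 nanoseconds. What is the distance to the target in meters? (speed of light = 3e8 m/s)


tof = 1937 ns = 1.937e-06 s
dist = c * tof / 2
= 3e8 * 1.937e-06 / 2
= 290.55 m


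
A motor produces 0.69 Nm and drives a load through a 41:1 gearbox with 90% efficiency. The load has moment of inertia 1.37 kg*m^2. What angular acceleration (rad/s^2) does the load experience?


tau_out = tau_motor * N * eta
= 0.69 * 41 * 0.9 = 25.461 Nm
alpha = tau_out / I = 25.461 / 1.37
= 18.5847 rad/s^2


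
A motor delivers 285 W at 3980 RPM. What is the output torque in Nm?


omega = 3980 * 2*pi/60 = 416.7846 rad/s
tau = P / omega = 285 / 416.7846
= 0.6838 Nm


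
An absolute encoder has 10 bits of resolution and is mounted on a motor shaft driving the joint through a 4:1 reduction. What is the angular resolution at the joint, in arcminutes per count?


counts = 2^10 = 1024
effective counts at joint = 1024 * 4 = 4096
resolution = 360*60 / 4096
= 5.2734 arcmin/count


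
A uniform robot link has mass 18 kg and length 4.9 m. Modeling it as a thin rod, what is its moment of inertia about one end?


I = (1/3) * m * L^2
= (1/3) * 18 * 4.9^2
= 0.333333 * 18 * 24.01
= 144.06 kg*m^2


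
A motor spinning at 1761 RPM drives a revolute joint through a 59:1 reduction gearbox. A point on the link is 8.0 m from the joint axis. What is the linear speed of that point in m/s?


omega_motor = 1761 * 2*pi/60 = 184.4115 rad/s
omega_joint = omega_motor / 59 = 3.1256 rad/s
v = omega_joint * r = 3.1256 * 8.0
= 25.0049 m/s


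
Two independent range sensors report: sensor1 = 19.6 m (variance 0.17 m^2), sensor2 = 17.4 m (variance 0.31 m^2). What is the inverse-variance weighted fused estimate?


w1 = (1/var1) / (1/var1 + 1/var2)
   = 5.8824 / (5.8824 + 3.2258) = 0.6458
w2 = 1 - w1 = 0.3542
fused = w1*s1 + w2*s2 = 12.6583 + 6.1625
= 18.8208 m


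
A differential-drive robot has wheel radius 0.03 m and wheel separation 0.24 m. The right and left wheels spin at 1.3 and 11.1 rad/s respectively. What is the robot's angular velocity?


vR = r*wR = 0.03*1.3 = 0.039 m/s
vL = r*wL = 0.03*11.1 = 0.333 m/s
v = (vR+vL)/2 = 0.186 m/s
omega = (vR-vL)/L = -1.225 rad/s
angular velocity = -1.225 rad/s


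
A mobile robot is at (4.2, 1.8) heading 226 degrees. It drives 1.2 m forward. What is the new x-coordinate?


x_new = x0 + d*cos(theta)
= 4.2 + 1.2*cos(226)
= 4.2 + -0.8336
= 3.3664


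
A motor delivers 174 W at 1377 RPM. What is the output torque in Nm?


omega = 1377 * 2*pi/60 = 144.1991 rad/s
tau = P / omega = 174 / 144.1991
= 1.2067 Nm


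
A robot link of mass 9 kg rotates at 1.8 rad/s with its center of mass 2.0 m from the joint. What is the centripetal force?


F = m * omega^2 * r
= 9 * 1.8^2 * 2.0
= 9 * 3.24 * 2.0
= 58.32 N


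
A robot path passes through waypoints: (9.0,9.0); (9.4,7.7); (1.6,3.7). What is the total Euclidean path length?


Segment lengths:
  seg1 = sqrt((0.4)^2 + (-1.3)^2) = 1.3601
  seg2 = sqrt((-7.8)^2 + (-4.0)^2) = 8.7658
Total = 10.126


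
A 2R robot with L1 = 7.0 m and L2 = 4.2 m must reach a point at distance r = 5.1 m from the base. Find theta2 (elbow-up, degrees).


cos(theta2) = (r^2 - L1^2 - L2^2) / (2*L1*L2)
cos(theta2) = (26.01 - 49.0 - 17.64) / 58.8
cos(theta2) = -0.690986
theta2 = 133.7082 degrees


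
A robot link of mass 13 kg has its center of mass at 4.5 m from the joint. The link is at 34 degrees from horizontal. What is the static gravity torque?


tau = m*g*L*cos(angle)
= 13 * 9.81 * 4.5 * cos(34 deg)
= 13 * 9.81 * 4.5 * 0.829
= 475.7722 Nm


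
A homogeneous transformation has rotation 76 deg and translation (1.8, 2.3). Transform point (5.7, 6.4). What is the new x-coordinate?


x' = cos(theta)*px - sin(theta)*py + tx
= 0.2419*5.7 - 0.9703*6.4 + 1.8
= -3.0309


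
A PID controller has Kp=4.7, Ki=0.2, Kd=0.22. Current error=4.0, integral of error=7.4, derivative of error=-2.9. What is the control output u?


u = Kp*e + Ki*int(e) + Kd*de/dt
= 4.7*4.0 + 0.2*7.4 + 0.22*(-2.9)
= 18.8 + 1.48 + -0.638
= 19.642


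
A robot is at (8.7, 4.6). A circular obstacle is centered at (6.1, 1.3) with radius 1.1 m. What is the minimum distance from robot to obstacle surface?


center_dist = sqrt((8.7-6.1)^2 + (4.6-1.3)^2)
= sqrt(6.76 + 10.89)
= 4.2012
min_dist = center_dist - radius = 4.2012 - 1.1 = 3.1012 m


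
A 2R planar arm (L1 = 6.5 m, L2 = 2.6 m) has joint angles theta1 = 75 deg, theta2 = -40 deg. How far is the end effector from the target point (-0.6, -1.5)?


End effector via forward kinematics:
x = L1*cos(t1) + L2*cos(t1+t2) = 3.8121
y = L1*sin(t1) + L2*sin(t1+t2) = 7.7698
Distance to target:
d = sqrt((-0.6 - 3.8121)^2 + (-1.5 - 7.7698)^2)
= sqrt(19.4668 + 85.9295)
= 10.2663 m


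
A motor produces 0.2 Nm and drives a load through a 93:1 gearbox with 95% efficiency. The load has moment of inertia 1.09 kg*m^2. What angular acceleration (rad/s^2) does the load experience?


tau_out = tau_motor * N * eta
= 0.2 * 93 * 0.95 = 17.67 Nm
alpha = tau_out / I = 17.67 / 1.09
= 16.211 rad/s^2


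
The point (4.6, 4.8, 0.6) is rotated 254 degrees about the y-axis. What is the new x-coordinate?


Rotation about y-axis: x' = x*cos(theta) + z*sin(theta)
= 4.6 * -0.2756 + 0.6 * -0.9613
= -1.8447


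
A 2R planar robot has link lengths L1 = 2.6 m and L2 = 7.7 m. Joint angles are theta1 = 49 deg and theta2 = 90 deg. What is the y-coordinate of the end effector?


Convert angles to radians: theta1 = 0.8552, theta2 = 1.5708
y = L1*sin(theta1) + L2*sin(theta1+theta2)
y = 1.9622 + 5.0517
y = 7.0139


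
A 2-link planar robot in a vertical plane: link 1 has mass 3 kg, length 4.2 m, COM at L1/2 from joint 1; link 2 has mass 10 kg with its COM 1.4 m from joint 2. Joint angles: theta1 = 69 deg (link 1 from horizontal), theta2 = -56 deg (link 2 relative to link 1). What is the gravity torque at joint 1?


Horizontal distance from joint 1 to link-1 COM:
  x_c1 = (L1/2)*cos(t1) = 2.1 * 0.3584 = 0.7526 m
Horizontal distance from joint 1 to link-2 COM:
  x_c2 = L1*cos(t1) + Lc2*cos(t1+t2)
       = 4.2*0.3584 + 1.4*0.9744 = 2.8693 m
tau1 = m1*g*x_c1 + m2*g*x_c2
     = 3*9.81*0.7526 + 10*9.81*2.8693
     = 22.1482 + 281.4747
     = 303.623 Nm


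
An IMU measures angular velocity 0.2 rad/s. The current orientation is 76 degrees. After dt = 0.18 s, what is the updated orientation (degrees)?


delta_theta = w * dt = 0.2 * 0.18 = 0.036 rad
= 2.0626 deg
theta_new = 76 + 2.0626 = 78.0626 deg


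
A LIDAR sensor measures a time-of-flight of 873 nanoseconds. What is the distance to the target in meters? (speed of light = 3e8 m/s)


tof = 873 ns = 8.73e-07 s
dist = c * tof / 2
= 3e8 * 8.73e-07 / 2
= 130.95 m


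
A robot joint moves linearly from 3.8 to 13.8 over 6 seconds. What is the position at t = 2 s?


s = t/T = 2/6 = 0.3333
p(t) = p0 + (pf-p0)*s
= 3.8 + (13.8 - 3.8) * 0.3333
= 7.1333


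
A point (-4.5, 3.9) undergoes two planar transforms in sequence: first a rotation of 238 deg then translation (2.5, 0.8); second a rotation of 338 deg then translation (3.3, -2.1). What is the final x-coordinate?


After transform 1:
x1 = cos(238)*-4.5 - sin(238)*3.9 + 2.5 = 8.192
y1 = sin(238)*-4.5 + cos(238)*3.9 + 0.8 = 2.5495
After transform 2:
x2 = cos(338)*8.192 - sin(338)*2.5495 + 3.3
= 11.8506


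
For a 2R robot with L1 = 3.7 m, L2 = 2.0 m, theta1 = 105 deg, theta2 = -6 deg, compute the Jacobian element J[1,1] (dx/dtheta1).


J[1,1] = -L1*sin(t1) - L2*sin(t1+t2)
= -3.7*sin(105) - 2.0*sin(99)
= -5.5493


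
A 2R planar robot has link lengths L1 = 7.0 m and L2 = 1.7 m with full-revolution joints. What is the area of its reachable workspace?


r_max = L1 + L2 = 8.7 m
r_min = |L1 - L2| = 5.3 m
Area = pi*(r_max^2 - r_min^2)
= pi*(75.69 - 28.09)
= pi * 47.6
= 149.5398 m^2


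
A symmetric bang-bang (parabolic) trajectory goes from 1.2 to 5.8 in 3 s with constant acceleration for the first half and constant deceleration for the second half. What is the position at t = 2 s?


Symmetric rest-to-rest: each phase covers (pf-p0)/2 in time T/2. 0.5*a*(T/2)^2 = (pf-p0)/2 => a = 4*(pf-p0)/T^2
a = 4*(5.8-1.2)/3^2 = 2.0444
t = 2 is in the deceleration phase (t > T/2).
p = pf - 0.5*a*(T-t)^2 = 5.8 - 0.5*2.0444*1^2
= 4.7778


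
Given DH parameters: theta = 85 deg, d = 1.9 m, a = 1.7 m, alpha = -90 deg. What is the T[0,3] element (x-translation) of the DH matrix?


T[0,3] = a * cos(theta)
= 1.7 * cos(85 deg)
= 1.7 * 0.0872
= 0.1482


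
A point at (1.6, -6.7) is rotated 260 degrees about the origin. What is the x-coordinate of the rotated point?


x' = x*cos(theta) - y*sin(theta)
cos(260 deg) = -0.1736, sin(260 deg) = -0.9848
x' = 1.6 * -0.1736 - -6.7 * -0.9848
= -0.2778 - 6.5982
= -6.876


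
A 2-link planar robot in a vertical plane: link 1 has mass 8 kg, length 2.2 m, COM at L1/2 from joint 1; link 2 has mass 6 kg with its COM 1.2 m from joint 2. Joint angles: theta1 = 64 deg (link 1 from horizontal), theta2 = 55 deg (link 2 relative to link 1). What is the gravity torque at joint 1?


Horizontal distance from joint 1 to link-1 COM:
  x_c1 = (L1/2)*cos(t1) = 1.1 * 0.4384 = 0.4822 m
Horizontal distance from joint 1 to link-2 COM:
  x_c2 = L1*cos(t1) + Lc2*cos(t1+t2)
       = 2.2*0.4384 + 1.2*-0.4848 = 0.3826 m
tau1 = m1*g*x_c1 + m2*g*x_c2
     = 8*9.81*0.4822 + 6*9.81*0.3826
     = 37.8437 + 22.5225
     = 60.3662 Nm


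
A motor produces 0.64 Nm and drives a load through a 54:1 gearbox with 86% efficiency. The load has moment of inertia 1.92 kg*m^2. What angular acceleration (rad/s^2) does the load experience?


tau_out = tau_motor * N * eta
= 0.64 * 54 * 0.86 = 29.7216 Nm
alpha = tau_out / I = 29.7216 / 1.92
= 15.48 rad/s^2


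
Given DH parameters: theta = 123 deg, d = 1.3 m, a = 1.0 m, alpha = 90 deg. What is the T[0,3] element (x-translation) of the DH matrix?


T[0,3] = a * cos(theta)
= 1.0 * cos(123 deg)
= 1.0 * -0.5446
= -0.5446


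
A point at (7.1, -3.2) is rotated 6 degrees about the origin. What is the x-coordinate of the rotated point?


x' = x*cos(theta) - y*sin(theta)
cos(6 deg) = 0.9945, sin(6 deg) = 0.1045
x' = 7.1 * 0.9945 - -3.2 * 0.1045
= 7.0611 - -0.3345
= 7.3956


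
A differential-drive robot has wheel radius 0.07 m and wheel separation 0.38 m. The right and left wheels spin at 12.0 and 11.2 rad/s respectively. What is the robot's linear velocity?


vR = r*wR = 0.07*12.0 = 0.84 m/s
vL = r*wL = 0.07*11.2 = 0.784 m/s
v = (vR+vL)/2 = 0.812 m/s
omega = (vR-vL)/L = 0.1474 rad/s
linear velocity = 0.812 m/s


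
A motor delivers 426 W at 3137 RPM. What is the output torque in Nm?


omega = 3137 * 2*pi/60 = 328.5059 rad/s
tau = P / omega = 426 / 328.5059
= 1.2968 Nm


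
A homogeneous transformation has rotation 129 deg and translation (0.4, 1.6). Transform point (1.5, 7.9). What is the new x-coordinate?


x' = cos(theta)*px - sin(theta)*py + tx
= -0.6293*1.5 - 0.7771*7.9 + 0.4
= -6.6834


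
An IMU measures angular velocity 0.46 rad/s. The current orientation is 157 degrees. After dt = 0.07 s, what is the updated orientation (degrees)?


delta_theta = w * dt = 0.46 * 0.07 = 0.0322 rad
= 1.8449 deg
theta_new = 157 + 1.8449 = 158.8449 deg


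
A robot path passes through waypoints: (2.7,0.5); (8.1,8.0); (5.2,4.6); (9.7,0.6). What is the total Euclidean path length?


Segment lengths:
  seg1 = sqrt((5.4)^2 + (7.5)^2) = 9.2418
  seg2 = sqrt((-2.9)^2 + (-3.4)^2) = 4.4688
  seg3 = sqrt((4.5)^2 + (-4.0)^2) = 6.0208
Total = 19.7313


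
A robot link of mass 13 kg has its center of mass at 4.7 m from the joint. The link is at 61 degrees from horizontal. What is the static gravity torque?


tau = m*g*L*cos(angle)
= 13 * 9.81 * 4.7 * cos(61 deg)
= 13 * 9.81 * 4.7 * 0.4848
= 290.5905 Nm


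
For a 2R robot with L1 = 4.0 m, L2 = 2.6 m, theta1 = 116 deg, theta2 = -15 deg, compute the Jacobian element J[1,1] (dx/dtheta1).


J[1,1] = -L1*sin(t1) - L2*sin(t1+t2)
= -4.0*sin(116) - 2.6*sin(101)
= -6.1474


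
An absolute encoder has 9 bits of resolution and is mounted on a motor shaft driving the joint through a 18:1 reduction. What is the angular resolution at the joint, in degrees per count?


counts = 2^9 = 512
effective counts at joint = 512 * 18 = 9216
resolution = 360 / 9216
= 0.0391 deg/count


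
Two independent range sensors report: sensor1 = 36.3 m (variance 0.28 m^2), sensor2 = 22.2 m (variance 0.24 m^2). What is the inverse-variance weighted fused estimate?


w1 = (1/var1) / (1/var1 + 1/var2)
   = 3.5714 / (3.5714 + 4.1667) = 0.4615
w2 = 1 - w1 = 0.5385
fused = w1*s1 + w2*s2 = 16.7538 + 11.9538
= 28.7077 m


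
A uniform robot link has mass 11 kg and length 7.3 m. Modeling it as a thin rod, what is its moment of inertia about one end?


I = (1/3) * m * L^2
= (1/3) * 11 * 7.3^2
= 0.333333 * 11 * 53.29
= 195.3967 kg*m^2


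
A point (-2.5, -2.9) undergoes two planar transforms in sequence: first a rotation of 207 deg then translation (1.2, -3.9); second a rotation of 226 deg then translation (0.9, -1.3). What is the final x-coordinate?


After transform 1:
x1 = cos(207)*-2.5 - sin(207)*-2.9 + 1.2 = 2.1109
y1 = sin(207)*-2.5 + cos(207)*-2.9 + -3.9 = -0.1811
After transform 2:
x2 = cos(226)*2.1109 - sin(226)*-0.1811 + 0.9
= -0.6967


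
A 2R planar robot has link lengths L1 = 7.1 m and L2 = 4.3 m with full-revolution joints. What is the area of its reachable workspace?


r_max = L1 + L2 = 11.4 m
r_min = |L1 - L2| = 2.8 m
Area = pi*(r_max^2 - r_min^2)
= pi*(129.96 - 7.84)
= pi * 122.12
= 383.6513 m^2


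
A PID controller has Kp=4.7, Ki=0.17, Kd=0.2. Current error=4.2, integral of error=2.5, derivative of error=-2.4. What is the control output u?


u = Kp*e + Ki*int(e) + Kd*de/dt
= 4.7*4.2 + 0.17*2.5 + 0.2*(-2.4)
= 19.74 + 0.425 + -0.48
= 19.685


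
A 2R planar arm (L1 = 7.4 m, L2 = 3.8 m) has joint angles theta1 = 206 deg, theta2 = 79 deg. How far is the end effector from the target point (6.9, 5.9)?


End effector via forward kinematics:
x = L1*cos(t1) + L2*cos(t1+t2) = -5.6676
y = L1*sin(t1) + L2*sin(t1+t2) = -6.9145
Distance to target:
d = sqrt((6.9 - -5.6676)^2 + (5.9 - -6.9145)^2)
= sqrt(157.9437 + 164.2105)
= 17.9487 m


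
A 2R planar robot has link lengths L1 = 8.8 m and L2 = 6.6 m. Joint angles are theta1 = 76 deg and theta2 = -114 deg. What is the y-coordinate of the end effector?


Convert angles to radians: theta1 = 1.3265, theta2 = -1.9897
y = L1*sin(theta1) + L2*sin(theta1+theta2)
y = 8.5386 + -4.0634
y = 4.4752


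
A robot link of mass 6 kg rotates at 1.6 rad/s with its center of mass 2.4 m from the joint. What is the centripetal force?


F = m * omega^2 * r
= 6 * 1.6^2 * 2.4
= 6 * 2.56 * 2.4
= 36.864 N


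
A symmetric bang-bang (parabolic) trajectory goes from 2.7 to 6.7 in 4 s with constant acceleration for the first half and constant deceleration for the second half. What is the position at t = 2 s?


Symmetric rest-to-rest: each phase covers (pf-p0)/2 in time T/2. 0.5*a*(T/2)^2 = (pf-p0)/2 => a = 4*(pf-p0)/T^2
a = 4*(6.7-2.7)/4^2 = 1.0
t = 2 is in the acceleration phase (t <= T/2).
p = p0 + 0.5*a*t^2 = 2.7 + 0.5*1.0*2^2
= 4.7


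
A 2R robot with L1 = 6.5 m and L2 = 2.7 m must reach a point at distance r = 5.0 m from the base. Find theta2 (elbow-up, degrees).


cos(theta2) = (r^2 - L1^2 - L2^2) / (2*L1*L2)
cos(theta2) = (25.0 - 42.25 - 7.29) / 35.1
cos(theta2) = -0.699145
theta2 = 134.3585 degrees


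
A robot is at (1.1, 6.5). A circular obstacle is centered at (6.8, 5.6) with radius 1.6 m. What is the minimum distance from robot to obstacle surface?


center_dist = sqrt((1.1-6.8)^2 + (6.5-5.6)^2)
= sqrt(32.49 + 0.81)
= 5.7706
min_dist = center_dist - radius = 5.7706 - 1.6 = 4.1706 m


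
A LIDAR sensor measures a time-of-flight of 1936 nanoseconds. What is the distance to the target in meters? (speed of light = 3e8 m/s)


tof = 1936 ns = 1.936e-06 s
dist = c * tof / 2
= 3e8 * 1.936e-06 / 2
= 290.4 m


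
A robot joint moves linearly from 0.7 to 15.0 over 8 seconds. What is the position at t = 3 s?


s = t/T = 3/8 = 0.375
p(t) = p0 + (pf-p0)*s
= 0.7 + (15.0 - 0.7) * 0.375
= 6.0625


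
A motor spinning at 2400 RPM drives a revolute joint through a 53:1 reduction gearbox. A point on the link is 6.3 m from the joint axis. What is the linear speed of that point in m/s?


omega_motor = 2400 * 2*pi/60 = 251.3274 rad/s
omega_joint = omega_motor / 53 = 4.742 rad/s
v = omega_joint * r = 4.742 * 6.3
= 29.8748 m/s


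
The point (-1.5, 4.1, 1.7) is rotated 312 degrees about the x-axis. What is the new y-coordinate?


Rotation about x-axis: y' = y*cos(theta) - z*sin(theta)
= 4.1 * 0.6691 - 1.7 * -0.7431
= 4.0068


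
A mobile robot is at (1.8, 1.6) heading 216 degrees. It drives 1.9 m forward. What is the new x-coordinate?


x_new = x0 + d*cos(theta)
= 1.8 + 1.9*cos(216)
= 1.8 + -1.5371
= 0.2629


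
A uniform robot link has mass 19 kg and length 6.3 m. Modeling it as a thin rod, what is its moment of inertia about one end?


I = (1/3) * m * L^2
= (1/3) * 19 * 6.3^2
= 0.333333 * 19 * 39.69
= 251.37 kg*m^2


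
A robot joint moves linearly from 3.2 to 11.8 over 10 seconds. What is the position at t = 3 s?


s = t/T = 3/10 = 0.3
p(t) = p0 + (pf-p0)*s
= 3.2 + (11.8 - 3.2) * 0.3
= 5.78


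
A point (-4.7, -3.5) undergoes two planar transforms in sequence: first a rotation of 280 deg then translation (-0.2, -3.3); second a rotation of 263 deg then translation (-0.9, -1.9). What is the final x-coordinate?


After transform 1:
x1 = cos(280)*-4.7 - sin(280)*-3.5 + -0.2 = -4.463
y1 = sin(280)*-4.7 + cos(280)*-3.5 + -3.3 = 0.7208
After transform 2:
x2 = cos(263)*-4.463 - sin(263)*0.7208 + -0.9
= 0.3594


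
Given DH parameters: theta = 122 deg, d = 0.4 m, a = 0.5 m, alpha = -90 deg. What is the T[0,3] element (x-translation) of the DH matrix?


T[0,3] = a * cos(theta)
= 0.5 * cos(122 deg)
= 0.5 * -0.5299
= -0.265


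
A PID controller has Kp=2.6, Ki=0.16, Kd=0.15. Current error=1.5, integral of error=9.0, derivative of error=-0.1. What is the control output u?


u = Kp*e + Ki*int(e) + Kd*de/dt
= 2.6*1.5 + 0.16*9.0 + 0.15*(-0.1)
= 3.9 + 1.44 + -0.015
= 5.325


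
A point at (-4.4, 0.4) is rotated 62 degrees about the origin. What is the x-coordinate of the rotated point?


x' = x*cos(theta) - y*sin(theta)
cos(62 deg) = 0.4695, sin(62 deg) = 0.8829
x' = -4.4 * 0.4695 - 0.4 * 0.8829
= -2.0657 - 0.3532
= -2.4189


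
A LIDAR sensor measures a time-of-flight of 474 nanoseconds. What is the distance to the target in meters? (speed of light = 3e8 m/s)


tof = 474 ns = 4.74e-07 s
dist = c * tof / 2
= 3e8 * 4.74e-07 / 2
= 71.1 m


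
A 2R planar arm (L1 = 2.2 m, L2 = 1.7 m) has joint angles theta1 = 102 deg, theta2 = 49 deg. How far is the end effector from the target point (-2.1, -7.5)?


End effector via forward kinematics:
x = L1*cos(t1) + L2*cos(t1+t2) = -1.9443
y = L1*sin(t1) + L2*sin(t1+t2) = 2.9761
Distance to target:
d = sqrt((-2.1 - -1.9443)^2 + (-7.5 - 2.9761)^2)
= sqrt(0.0243 + 109.7487)
= 10.4773 m


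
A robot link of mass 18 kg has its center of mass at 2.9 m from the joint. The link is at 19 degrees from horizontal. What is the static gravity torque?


tau = m*g*L*cos(angle)
= 18 * 9.81 * 2.9 * cos(19 deg)
= 18 * 9.81 * 2.9 * 0.9455
= 484.183 Nm


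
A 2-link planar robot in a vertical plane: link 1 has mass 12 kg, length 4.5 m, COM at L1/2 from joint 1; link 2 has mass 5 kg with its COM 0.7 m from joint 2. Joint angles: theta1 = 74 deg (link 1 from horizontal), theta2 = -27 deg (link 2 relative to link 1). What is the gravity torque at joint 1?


Horizontal distance from joint 1 to link-1 COM:
  x_c1 = (L1/2)*cos(t1) = 2.25 * 0.2756 = 0.6202 m
Horizontal distance from joint 1 to link-2 COM:
  x_c2 = L1*cos(t1) + Lc2*cos(t1+t2)
       = 4.5*0.2756 + 0.7*0.682 = 1.7178 m
tau1 = m1*g*x_c1 + m2*g*x_c2
     = 12*9.81*0.6202 + 5*9.81*1.7178
     = 73.0081 + 84.2565
     = 157.2645 Nm


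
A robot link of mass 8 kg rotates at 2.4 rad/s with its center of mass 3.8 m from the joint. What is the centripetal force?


F = m * omega^2 * r
= 8 * 2.4^2 * 3.8
= 8 * 5.76 * 3.8
= 175.104 N


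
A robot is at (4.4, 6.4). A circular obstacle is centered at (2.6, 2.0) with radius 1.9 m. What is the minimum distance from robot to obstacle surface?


center_dist = sqrt((4.4-2.6)^2 + (6.4-2.0)^2)
= sqrt(3.24 + 19.36)
= 4.7539
min_dist = center_dist - radius = 4.7539 - 1.9 = 2.8539 m


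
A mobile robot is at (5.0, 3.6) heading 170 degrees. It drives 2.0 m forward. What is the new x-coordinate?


x_new = x0 + d*cos(theta)
= 5.0 + 2.0*cos(170)
= 5.0 + -1.9696
= 3.0304


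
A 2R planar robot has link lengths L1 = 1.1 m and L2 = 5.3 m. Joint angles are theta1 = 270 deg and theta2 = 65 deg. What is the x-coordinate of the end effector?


Convert angles to radians: theta1 = 4.7124, theta2 = 1.1345
x = L1*cos(theta1) + L2*cos(theta1+theta2)
x = -0.0 + 4.8034
x = 4.8034


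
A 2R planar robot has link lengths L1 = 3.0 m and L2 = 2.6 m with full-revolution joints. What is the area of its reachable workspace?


r_max = L1 + L2 = 5.6 m
r_min = |L1 - L2| = 0.4 m
Area = pi*(r_max^2 - r_min^2)
= pi*(31.36 - 0.16)
= pi * 31.2
= 98.0177 m^2


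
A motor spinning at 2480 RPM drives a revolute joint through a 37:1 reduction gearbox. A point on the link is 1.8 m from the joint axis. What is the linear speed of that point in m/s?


omega_motor = 2480 * 2*pi/60 = 259.705 rad/s
omega_joint = omega_motor / 37 = 7.0191 rad/s
v = omega_joint * r = 7.0191 * 1.8
= 12.6343 m/s


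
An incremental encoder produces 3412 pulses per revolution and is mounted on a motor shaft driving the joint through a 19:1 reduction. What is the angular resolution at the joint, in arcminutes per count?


counts per rev = 3412
effective counts at joint = 3412 * 19 = 64828
resolution = 360*60 / 64828
= 0.3332 arcmin/count


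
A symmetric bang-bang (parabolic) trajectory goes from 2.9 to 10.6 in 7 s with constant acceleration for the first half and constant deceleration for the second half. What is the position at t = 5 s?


Symmetric rest-to-rest: each phase covers (pf-p0)/2 in time T/2. 0.5*a*(T/2)^2 = (pf-p0)/2 => a = 4*(pf-p0)/T^2
a = 4*(10.6-2.9)/7^2 = 0.6286
t = 5 is in the deceleration phase (t > T/2).
p = pf - 0.5*a*(T-t)^2 = 10.6 - 0.5*0.6286*2^2
= 9.3429


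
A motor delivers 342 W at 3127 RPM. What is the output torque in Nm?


omega = 3127 * 2*pi/60 = 327.4587 rad/s
tau = P / omega = 342 / 327.4587
= 1.0444 Nm


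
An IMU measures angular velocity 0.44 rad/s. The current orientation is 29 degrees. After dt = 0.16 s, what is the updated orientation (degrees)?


delta_theta = w * dt = 0.44 * 0.16 = 0.0704 rad
= 4.0336 deg
theta_new = 29 + 4.0336 = 33.0336 deg


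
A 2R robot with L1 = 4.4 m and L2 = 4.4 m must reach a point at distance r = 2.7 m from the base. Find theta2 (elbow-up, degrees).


cos(theta2) = (r^2 - L1^2 - L2^2) / (2*L1*L2)
cos(theta2) = (7.29 - 19.36 - 19.36) / 38.72
cos(theta2) = -0.811725
theta2 = 144.2648 degrees


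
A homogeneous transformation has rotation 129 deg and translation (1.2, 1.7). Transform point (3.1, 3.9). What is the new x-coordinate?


x' = cos(theta)*px - sin(theta)*py + tx
= -0.6293*3.1 - 0.7771*3.9 + 1.2
= -3.7818


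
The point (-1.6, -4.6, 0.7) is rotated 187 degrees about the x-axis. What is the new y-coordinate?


Rotation about x-axis: y' = y*cos(theta) - z*sin(theta)
= -4.6 * -0.9925 - 0.7 * -0.1219
= 4.651


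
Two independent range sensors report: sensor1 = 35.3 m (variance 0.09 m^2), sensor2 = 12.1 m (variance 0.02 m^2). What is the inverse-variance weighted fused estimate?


w1 = (1/var1) / (1/var1 + 1/var2)
   = 11.1111 / (11.1111 + 50.0) = 0.1818
w2 = 1 - w1 = 0.8182
fused = w1*s1 + w2*s2 = 6.4182 + 9.9
= 16.3182 m
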